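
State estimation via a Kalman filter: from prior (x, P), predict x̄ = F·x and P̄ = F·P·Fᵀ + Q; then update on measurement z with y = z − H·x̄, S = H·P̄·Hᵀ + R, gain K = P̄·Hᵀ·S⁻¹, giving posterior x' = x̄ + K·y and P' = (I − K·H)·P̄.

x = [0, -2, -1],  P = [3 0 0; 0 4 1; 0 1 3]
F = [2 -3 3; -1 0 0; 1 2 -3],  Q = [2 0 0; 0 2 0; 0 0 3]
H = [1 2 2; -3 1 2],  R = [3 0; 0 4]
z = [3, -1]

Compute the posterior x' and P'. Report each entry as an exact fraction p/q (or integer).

x̄ = F·x = [3, 0, -1]
P̄ = F·P·Fᵀ + Q = [59 -6 -30; -6 5 -3; -30 -3 37]
y = z − H·x̄ = [2, 10]
S = H·P̄·Hᵀ + R = [62 113; 113 1072]
K = P̄·Hᵀ·S⁻¹ = [13523/53695 -13597/53695; -813/10739 256/10739; 22543/53695 5688/53695]
x' = x̄ + K·y = [52161/53695, 934/10739, 48271/53695]
P' = (I − K·H)·P̄ = [39733/53695 -12795/10739 64393/53695; -12795/10739 47717/10739 -42539/10739; 64393/53695 -42539/10739 214313/53695]

x' = [52161/53695, 934/10739, 48271/53695]
P' = [39733/53695 -12795/10739 64393/53695; -12795/10739 47717/10739 -42539/10739; 64393/53695 -42539/10739 214313/53695]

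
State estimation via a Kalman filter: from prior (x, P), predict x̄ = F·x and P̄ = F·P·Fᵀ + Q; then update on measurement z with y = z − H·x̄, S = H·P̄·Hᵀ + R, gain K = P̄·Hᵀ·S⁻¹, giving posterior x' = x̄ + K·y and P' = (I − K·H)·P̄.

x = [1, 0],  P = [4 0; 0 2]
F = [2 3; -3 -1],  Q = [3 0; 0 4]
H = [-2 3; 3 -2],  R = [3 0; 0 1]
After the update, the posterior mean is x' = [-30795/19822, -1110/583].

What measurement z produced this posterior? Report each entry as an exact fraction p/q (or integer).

z = [-3, -1]

x̄ = F·x = [2, -3]
P̄ = F·P·Fᵀ + Q = [37 -30; -30 42]
S = H·P̄·Hᵀ + R = [889 -864; -864 862]
K = P̄·Hᵀ·S⁻¹ = [3188/9911 10323/19822; 294/583 177/583]
x' − x̄ = [-70439/19822, 639/583] = K·y
y = (KᵀK)⁻¹·Kᵀ·(x' − x̄) = [10, -13]
z = y + H·x̄ = [10, -13] + [-13, 12] = [-3, -1]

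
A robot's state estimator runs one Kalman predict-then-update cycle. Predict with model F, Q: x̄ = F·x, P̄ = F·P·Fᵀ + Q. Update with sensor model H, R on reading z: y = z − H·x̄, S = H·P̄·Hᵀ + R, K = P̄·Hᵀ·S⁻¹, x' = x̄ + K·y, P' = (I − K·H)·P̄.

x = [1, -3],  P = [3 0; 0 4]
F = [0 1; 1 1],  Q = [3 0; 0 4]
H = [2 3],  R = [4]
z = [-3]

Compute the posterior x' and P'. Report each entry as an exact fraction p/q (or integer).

x̄ = F·x = [-3, -2]
P̄ = F·P·Fᵀ + Q = [7 4; 4 11]
y = z − H·x̄ = [9]
S = H·P̄·Hᵀ + R = [179]
K = P̄·Hᵀ·S⁻¹ = [26/179; 41/179]
x' = x̄ + K·y = [-303/179, 11/179]
P' = (I − K·H)·P̄ = [577/179 -350/179; -350/179 288/179]

x' = [-303/179, 11/179]
P' = [577/179 -350/179; -350/179 288/179]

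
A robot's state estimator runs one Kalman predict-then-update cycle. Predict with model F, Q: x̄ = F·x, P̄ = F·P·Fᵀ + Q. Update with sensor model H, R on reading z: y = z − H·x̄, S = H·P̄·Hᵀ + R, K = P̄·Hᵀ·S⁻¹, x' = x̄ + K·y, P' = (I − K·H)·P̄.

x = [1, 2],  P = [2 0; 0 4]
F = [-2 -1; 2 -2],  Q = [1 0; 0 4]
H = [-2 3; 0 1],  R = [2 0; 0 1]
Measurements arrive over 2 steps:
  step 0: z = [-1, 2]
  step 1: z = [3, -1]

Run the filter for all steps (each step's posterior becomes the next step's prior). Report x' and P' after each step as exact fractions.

step 0: x' = [207/101, 120/101], P' = [2015/909 364/303; 364/303 84/101]
step 1: x' = [-622345/231839, -177994/231839], P' = [409125/231839 211108/231839; 211108/231839 149632/231839]

step 0: x̄ = F·x = [-4, -2]
step 0: P̄ = F·P·Fᵀ + Q = [13 0; 0 28]
step 0: y = z − H·x̄ = [-3, 4]
step 0: S = H·P̄·Hᵀ + R = [306 84; 84 29]
step 0: K = P̄·Hᵀ·S⁻¹ = [-377/909 364/303; 14/303 84/101]
step 0: x' = x̄ + K·y = [207/101, 120/101]
step 0: P' = (I − K·H)·P̄ = [2015/909 364/303; 364/303 84/101]
step 1: x̄ = F·x = [-534/101, 174/101]
step 1: P̄ = F·P·Fᵀ + Q = [14093/909 -4364/909; -4364/909 5984/909]
step 1: y = z − H·x̄ = [-1287/101, -275/101]
step 1: S = H·P̄·Hᵀ + R = [164414/909 26680/909; 26680/909 6893/909]
step 1: K = P̄·Hᵀ·S⁻¹ = [-92463/231839 211108/231839; 13340/231839 149632/231839]
step 1: x' = x̄ + K·y = [-622345/231839, -177994/231839]
step 1: P' = (I − K·H)·P̄ = [409125/231839 211108/231839; 211108/231839 149632/231839]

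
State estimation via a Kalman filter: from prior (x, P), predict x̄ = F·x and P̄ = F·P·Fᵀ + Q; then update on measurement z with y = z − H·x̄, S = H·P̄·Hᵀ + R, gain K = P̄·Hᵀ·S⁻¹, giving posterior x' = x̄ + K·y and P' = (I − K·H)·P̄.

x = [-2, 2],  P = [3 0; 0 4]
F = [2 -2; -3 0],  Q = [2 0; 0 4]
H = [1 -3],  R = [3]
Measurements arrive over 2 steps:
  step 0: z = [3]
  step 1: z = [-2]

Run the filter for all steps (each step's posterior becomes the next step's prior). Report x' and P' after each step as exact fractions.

step 0: x̄ = F·x = [-8, 6]
step 0: P̄ = F·P·Fᵀ + Q = [30 -18; -18 31]
step 0: y = z − H·x̄ = [29]
step 0: S = H·P̄·Hᵀ + R = [420]
step 0: K = P̄·Hᵀ·S⁻¹ = [1/5; -37/140]
step 0: x' = x̄ + K·y = [-11/5, -233/140]
step 0: P' = (I − K·H)·P̄ = [66/5 21/5; 21/5 233/140]
step 1: x̄ = F·x = [-15/14, 33/5]
step 1: P̄ = F·P·Fᵀ + Q = [195/7 -54; -54 614/5]
step 1: y = z − H·x̄ = [1321/70]
step 1: S = H·P̄·Hᵀ + R = [51102/35]
step 1: K = P̄·Hᵀ·S⁻¹ = [2215/17034; -2464/8517]
step 1: x' = x̄ + K·y = [47099/34068, 9713/8517]
step 1: P' = (I − K·H)·P̄ = [17995/5678 2630/2839; 2630/2839 1698/2839]

step 0: x' = [-11/5, -233/140], P' = [66/5 21/5; 21/5 233/140]
step 1: x' = [47099/34068, 9713/8517], P' = [17995/5678 2630/2839; 2630/2839 1698/2839]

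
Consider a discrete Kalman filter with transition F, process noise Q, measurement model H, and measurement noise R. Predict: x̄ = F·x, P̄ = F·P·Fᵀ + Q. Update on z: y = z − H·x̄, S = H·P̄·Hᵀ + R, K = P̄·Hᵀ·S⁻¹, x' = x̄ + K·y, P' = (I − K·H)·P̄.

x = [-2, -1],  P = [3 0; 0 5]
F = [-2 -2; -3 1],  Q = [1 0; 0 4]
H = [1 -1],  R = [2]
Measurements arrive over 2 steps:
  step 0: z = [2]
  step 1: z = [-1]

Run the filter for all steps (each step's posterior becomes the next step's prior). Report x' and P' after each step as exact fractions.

step 0: x̄ = F·x = [6, 5]
step 0: P̄ = F·P·Fᵀ + Q = [33 8; 8 36]
step 0: y = z − H·x̄ = [1]
step 0: S = H·P̄·Hᵀ + R = [55]
step 0: K = P̄·Hᵀ·S⁻¹ = [5/11; -28/55]
step 0: x' = x̄ + K·y = [71/11, 247/55]
step 0: P' = (I − K·H)·P̄ = [238/11 228/11; 228/11 1196/55]
step 1: x̄ = F·x = [-1204/55, -818/55]
step 1: P̄ = F·P·Fᵀ + Q = [18719/55 9308/55; 9308/55 5286/55]
step 1: y = z − H·x̄ = [331/55]
step 1: S = H·P̄·Hᵀ + R = [5499/55]
step 1: K = P̄·Hᵀ·S⁻¹ = [3137/1833; 4022/5499]
step 1: x' = x̄ + K·y = [-21247/1833, -57580/5499]
step 1: P' = (I − K·H)·P̄ = [29028/611 80810/1833; 80810/1833 234386/5499]

step 0: x' = [71/11, 247/55], P' = [238/11 228/11; 228/11 1196/55]
step 1: x' = [-21247/1833, -57580/5499], P' = [29028/611 80810/1833; 80810/1833 234386/5499]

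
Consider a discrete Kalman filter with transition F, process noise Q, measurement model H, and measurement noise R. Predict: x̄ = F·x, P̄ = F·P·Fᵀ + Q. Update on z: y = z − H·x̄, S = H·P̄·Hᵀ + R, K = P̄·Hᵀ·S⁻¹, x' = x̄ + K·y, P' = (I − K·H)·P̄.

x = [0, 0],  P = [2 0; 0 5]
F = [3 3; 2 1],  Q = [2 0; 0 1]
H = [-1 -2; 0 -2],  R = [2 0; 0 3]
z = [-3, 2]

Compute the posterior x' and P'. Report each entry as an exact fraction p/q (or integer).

x̄ = F·x = [0, 0]
P̄ = F·P·Fᵀ + Q = [65 27; 27 14]
y = z − H·x̄ = [-3, 2]
S = H·P̄·Hᵀ + R = [231 110; 110 59]
K = P̄·Hᵀ·S⁻¹ = [-1081/1529 56/139; -15/139 -38/139]
x' = x̄ + K·y = [4475/1529, -31/139]
P' = (I − K·H)·P̄ = [4010/1529 -84/139; -84/139 57/139]

x' = [4475/1529, -31/139]
P' = [4010/1529 -84/139; -84/139 57/139]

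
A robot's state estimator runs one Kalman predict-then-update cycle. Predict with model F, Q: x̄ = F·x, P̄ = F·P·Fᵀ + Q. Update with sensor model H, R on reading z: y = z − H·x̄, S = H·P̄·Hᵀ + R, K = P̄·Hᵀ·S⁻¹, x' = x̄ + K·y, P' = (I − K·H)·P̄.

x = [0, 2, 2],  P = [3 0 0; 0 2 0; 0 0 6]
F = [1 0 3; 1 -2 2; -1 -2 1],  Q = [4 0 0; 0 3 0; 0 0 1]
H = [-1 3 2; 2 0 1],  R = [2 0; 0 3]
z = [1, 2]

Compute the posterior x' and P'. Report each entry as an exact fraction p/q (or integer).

x̄ = F·x = [6, 0, -2]
P̄ = F·P·Fᵀ + Q = [61 39 15; 39 38 17; 15 17 18]
y = z − H·x̄ = [11, -8]
S = H·P̄·Hᵀ + R = [387 244; 244 325]
K = P̄·Hᵀ·S⁻¹ = [-5478/66239 32035/66239; 12245/66239 10169/66239; 11688/66239 1008/66239]
x' = x̄ + K·y = [80896/66239, 53343/66239, -11974/66239]
P' = (I − K·H)·P̄ = [122892/66239 137098/66239 -149679/66239; 137098/66239 216322/66239 -243689/66239; -149679/66239 -243689/66239 302382/66239]

x' = [80896/66239, 53343/66239, -11974/66239]
P' = [122892/66239 137098/66239 -149679/66239; 137098/66239 216322/66239 -243689/66239; -149679/66239 -243689/66239 302382/66239]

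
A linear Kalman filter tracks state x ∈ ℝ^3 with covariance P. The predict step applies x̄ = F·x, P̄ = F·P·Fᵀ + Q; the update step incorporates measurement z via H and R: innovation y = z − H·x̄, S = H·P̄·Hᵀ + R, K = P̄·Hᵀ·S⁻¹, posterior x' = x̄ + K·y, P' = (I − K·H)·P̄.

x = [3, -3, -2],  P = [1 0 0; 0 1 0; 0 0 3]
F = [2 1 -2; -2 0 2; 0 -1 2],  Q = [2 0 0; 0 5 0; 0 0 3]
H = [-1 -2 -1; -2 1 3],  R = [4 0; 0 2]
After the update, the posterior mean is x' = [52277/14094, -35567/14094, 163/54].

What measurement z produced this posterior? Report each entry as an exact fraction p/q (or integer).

x̄ = F·x = [7, -10, -1]
P̄ = F·P·Fᵀ + Q = [19 -16 -13; -16 21 12; -13 12 16]
S = H·P̄·Hᵀ + R = [81 -171; -171 535]
K = P̄·Hᵀ·S⁻¹ = [-1993/14094 -343/1566; -5111/14094 79/1566; 1/54 1/6]
x' − x̄ = [-46381/14094, 105373/14094, 217/54] = K·y
y = (KᵀK)⁻¹·Kᵀ·(x' − x̄) = [-17, 26]
z = y + H·x̄ = [-17, 26] + [14, -27] = [-3, -1]

z = [-3, -1]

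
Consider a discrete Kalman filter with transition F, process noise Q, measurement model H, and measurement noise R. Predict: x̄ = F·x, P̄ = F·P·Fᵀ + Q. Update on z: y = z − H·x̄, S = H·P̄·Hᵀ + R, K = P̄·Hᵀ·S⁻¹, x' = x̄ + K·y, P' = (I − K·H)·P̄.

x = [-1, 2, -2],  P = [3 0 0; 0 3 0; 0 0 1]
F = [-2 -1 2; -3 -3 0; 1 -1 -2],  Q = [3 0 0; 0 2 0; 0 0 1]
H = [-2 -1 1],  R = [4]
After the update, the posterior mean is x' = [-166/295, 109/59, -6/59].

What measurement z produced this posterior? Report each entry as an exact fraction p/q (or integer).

z = [-1]

x̄ = F·x = [-4, -3, 1]
P̄ = F·P·Fᵀ + Q = [22 27 -7; 27 56 0; -7 0 11]
S = H·P̄·Hᵀ + R = [295]
K = P̄·Hᵀ·S⁻¹ = [-78/295; -22/59; 5/59]
x' − x̄ = [1014/295, 286/59, -65/59] = K·y
y = (KᵀK)⁻¹·Kᵀ·(x' − x̄) = [-13]
z = y + H·x̄ = [-13] + [12] = [-1]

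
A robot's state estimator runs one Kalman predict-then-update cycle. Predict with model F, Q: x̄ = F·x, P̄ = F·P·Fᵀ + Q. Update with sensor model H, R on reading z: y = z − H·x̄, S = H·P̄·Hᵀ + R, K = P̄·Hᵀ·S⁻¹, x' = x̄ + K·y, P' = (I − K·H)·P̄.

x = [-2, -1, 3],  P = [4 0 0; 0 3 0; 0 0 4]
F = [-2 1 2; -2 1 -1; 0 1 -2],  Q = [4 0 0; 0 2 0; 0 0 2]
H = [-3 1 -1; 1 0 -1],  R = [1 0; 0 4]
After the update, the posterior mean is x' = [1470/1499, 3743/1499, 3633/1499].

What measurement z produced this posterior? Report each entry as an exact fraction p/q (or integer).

x̄ = F·x = [9, 0, -7]
P̄ = F·P·Fᵀ + Q = [39 11 -13; 11 25 11; -13 11 21]
S = H·P̄·Hᵀ + R = [232 -122; -122 90]
K = P̄·Hᵀ·S⁻¹ = [-1013/2998 359/2998; -855/2998 -1159/2998; -769/2998 -2175/2998]
x' − x̄ = [-12021/1499, 3743/1499, 14126/1499] = K·y
y = (KᵀK)⁻¹·Kᵀ·(x' − x̄) = [17, -19]
z = y + H·x̄ = [17, -19] + [-20, 16] = [-3, -3]

z = [-3, -3]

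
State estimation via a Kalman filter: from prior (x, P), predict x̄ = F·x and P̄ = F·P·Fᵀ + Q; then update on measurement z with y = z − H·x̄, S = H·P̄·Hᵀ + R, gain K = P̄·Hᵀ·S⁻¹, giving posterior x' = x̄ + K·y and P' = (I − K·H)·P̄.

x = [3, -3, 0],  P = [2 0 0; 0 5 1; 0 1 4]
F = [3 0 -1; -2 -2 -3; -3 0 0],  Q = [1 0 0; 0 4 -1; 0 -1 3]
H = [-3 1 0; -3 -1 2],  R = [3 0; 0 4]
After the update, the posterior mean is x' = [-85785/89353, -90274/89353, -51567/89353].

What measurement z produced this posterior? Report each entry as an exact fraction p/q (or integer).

z = [2, 3]

x̄ = F·x = [9, 0, -9]
P̄ = F·P·Fᵀ + Q = [23 2 -18; 2 80 11; -18 11 21]
S = H·P̄·Hᵀ + R = [278 257; 257 559]
K = P̄·Hᵀ·S⁻¹ = [-9954/89353 -12527/89353; 57814/89353 -36810/89353; 14490/89353 6925/89353]
x' − x̄ = [-889962/89353, -90274/89353, 752610/89353] = K·y
y = (KᵀK)⁻¹·Kᵀ·(x' − x̄) = [29, 48]
z = y + H·x̄ = [29, 48] + [-27, -45] = [2, 3]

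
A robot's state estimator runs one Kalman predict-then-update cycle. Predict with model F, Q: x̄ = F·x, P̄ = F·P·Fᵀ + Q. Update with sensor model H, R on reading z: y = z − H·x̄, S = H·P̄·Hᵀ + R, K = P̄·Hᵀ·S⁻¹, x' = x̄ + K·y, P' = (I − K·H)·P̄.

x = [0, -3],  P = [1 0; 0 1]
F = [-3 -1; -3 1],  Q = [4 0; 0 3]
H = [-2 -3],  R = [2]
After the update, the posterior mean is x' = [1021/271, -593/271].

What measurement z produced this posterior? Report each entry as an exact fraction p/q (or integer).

z = [-1]

x̄ = F·x = [3, -3]
P̄ = F·P·Fᵀ + Q = [14 8; 8 13]
S = H·P̄·Hᵀ + R = [271]
K = P̄·Hᵀ·S⁻¹ = [-52/271; -55/271]
x' − x̄ = [208/271, 220/271] = K·y
y = (KᵀK)⁻¹·Kᵀ·(x' − x̄) = [-4]
z = y + H·x̄ = [-4] + [3] = [-1]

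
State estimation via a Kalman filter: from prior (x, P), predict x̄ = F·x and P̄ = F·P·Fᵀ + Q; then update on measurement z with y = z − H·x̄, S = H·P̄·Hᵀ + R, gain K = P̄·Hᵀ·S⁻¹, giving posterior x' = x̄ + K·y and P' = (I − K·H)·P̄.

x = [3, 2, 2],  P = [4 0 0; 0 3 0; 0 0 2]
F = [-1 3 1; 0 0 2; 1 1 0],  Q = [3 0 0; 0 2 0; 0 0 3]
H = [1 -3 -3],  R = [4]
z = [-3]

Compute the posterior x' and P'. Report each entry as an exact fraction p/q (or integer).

x̄ = F·x = [5, 4, 5]
P̄ = F·P·Fᵀ + Q = [36 4 5; 4 10 0; 5 0 10]
y = z − H·x̄ = [19]
S = H·P̄·Hᵀ + R = [166]
K = P̄·Hᵀ·S⁻¹ = [9/166; -13/83; -25/166]
x' = x̄ + K·y = [1001/166, 85/83, 355/166]
P' = (I − K·H)·P̄ = [5895/166 449/83 1055/166; 449/83 492/83 -325/83; 1055/166 -325/83 1035/166]

x' = [1001/166, 85/83, 355/166]
P' = [5895/166 449/83 1055/166; 449/83 492/83 -325/83; 1055/166 -325/83 1035/166]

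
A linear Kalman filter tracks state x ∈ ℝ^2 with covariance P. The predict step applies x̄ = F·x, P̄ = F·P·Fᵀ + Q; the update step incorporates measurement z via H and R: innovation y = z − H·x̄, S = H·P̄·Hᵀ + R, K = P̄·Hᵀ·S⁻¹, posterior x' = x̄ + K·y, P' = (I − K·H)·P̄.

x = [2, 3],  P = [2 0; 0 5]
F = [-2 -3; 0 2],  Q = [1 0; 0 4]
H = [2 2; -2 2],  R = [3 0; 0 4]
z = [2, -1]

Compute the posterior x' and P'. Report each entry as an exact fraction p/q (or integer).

x' = [1359/2275, 389/2275]
P' = [978/2275 -162/2275; -162/2275 948/2275]

x̄ = F·x = [-13, 6]
P̄ = F·P·Fᵀ + Q = [54 -30; -30 24]
y = z − H·x̄ = [16, -39]
S = H·P̄·Hᵀ + R = [75 -120; -120 556]
K = P̄·Hᵀ·S⁻¹ = [544/2275 -114/455; 524/2275 111/455]
x' = x̄ + K·y = [1359/2275, 389/2275]
P' = (I − K·H)·P̄ = [978/2275 -162/2275; -162/2275 948/2275]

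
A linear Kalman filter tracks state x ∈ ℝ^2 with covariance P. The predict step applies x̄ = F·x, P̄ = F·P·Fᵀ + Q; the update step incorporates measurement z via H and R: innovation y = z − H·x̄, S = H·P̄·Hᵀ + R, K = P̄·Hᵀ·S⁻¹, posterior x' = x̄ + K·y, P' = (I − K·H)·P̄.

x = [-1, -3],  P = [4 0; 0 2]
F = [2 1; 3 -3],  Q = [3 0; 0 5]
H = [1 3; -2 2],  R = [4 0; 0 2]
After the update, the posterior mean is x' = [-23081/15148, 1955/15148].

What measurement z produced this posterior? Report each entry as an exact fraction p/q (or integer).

x̄ = F·x = [-5, 6]
P̄ = F·P·Fᵀ + Q = [21 18; 18 59]
S = H·P̄·Hᵀ + R = [664 240; 240 178]
K = P̄·Hᵀ·S⁻¹ = [7395/30296 -1374/3787; 7515/30296 478/3787]
x' − x̄ = [52659/15148, -88933/15148] = K·y
y = (KᵀK)⁻¹·Kᵀ·(x' − x̄) = [-14, -19]
z = y + H·x̄ = [-14, -19] + [13, 22] = [-1, 3]

z = [-1, 3]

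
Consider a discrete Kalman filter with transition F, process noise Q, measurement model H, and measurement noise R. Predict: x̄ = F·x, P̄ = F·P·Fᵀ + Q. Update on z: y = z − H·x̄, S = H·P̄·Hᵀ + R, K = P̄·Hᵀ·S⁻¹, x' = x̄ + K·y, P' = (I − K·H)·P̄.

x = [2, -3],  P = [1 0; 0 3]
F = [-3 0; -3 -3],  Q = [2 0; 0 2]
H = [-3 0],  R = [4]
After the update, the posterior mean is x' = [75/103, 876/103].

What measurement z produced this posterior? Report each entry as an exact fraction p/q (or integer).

x̄ = F·x = [-6, 3]
P̄ = F·P·Fᵀ + Q = [11 9; 9 38]
S = H·P̄·Hᵀ + R = [103]
K = P̄·Hᵀ·S⁻¹ = [-33/103; -27/103]
x' − x̄ = [693/103, 567/103] = K·y
y = (KᵀK)⁻¹·Kᵀ·(x' − x̄) = [-21]
z = y + H·x̄ = [-21] + [18] = [-3]

z = [-3]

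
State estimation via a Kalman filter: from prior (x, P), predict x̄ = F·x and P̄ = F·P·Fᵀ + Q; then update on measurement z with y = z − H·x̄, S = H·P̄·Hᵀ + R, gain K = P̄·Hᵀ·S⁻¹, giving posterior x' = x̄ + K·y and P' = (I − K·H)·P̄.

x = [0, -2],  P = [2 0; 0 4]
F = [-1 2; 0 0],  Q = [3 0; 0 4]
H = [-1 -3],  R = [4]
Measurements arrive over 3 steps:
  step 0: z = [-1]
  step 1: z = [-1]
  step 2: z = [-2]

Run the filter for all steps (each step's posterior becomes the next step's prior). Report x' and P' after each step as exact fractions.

step 0: x̄ = F·x = [-4, 0]
step 0: P̄ = F·P·Fᵀ + Q = [21 0; 0 4]
step 0: y = z − H·x̄ = [-5]
step 0: S = H·P̄·Hᵀ + R = [61]
step 0: K = P̄·Hᵀ·S⁻¹ = [-21/61; -12/61]
step 0: x' = x̄ + K·y = [-139/61, 60/61]
step 0: P' = (I − K·H)·P̄ = [840/61 -252/61; -252/61 100/61]
step 1: x̄ = F·x = [259/61, 0]
step 1: P̄ = F·P·Fᵀ + Q = [2431/61 0; 0 4]
step 1: y = z − H·x̄ = [198/61]
step 1: S = H·P̄·Hᵀ + R = [4871/61]
step 1: K = P̄·Hᵀ·S⁻¹ = [-2431/4871; -732/4871]
step 1: x' = x̄ + K·y = [12791/4871, -2376/4871]
step 1: P' = (I − K·H)·P̄ = [97240/4871 -29172/4871; -29172/4871 10700/4871]
step 2: x̄ = F·x = [-17543/4871, 0]
step 2: P̄ = F·P·Fᵀ + Q = [271341/4871 0; 0 4]
step 2: y = z − H·x̄ = [-27285/4871]
step 2: S = H·P̄·Hᵀ + R = [466181/4871]
step 2: K = P̄·Hᵀ·S⁻¹ = [-271341/466181; -58452/466181]
step 2: x' = x̄ + K·y = [-159038/466181, 327420/466181]
step 2: P' = (I − K·H)·P̄ = [10853640/466181 -3256092/466181; -3256092/466181 1163300/466181]

step 0: x' = [-139/61, 60/61], P' = [840/61 -252/61; -252/61 100/61]
step 1: x' = [12791/4871, -2376/4871], P' = [97240/4871 -29172/4871; -29172/4871 10700/4871]
step 2: x' = [-159038/466181, 327420/466181], P' = [10853640/466181 -3256092/466181; -3256092/466181 1163300/466181]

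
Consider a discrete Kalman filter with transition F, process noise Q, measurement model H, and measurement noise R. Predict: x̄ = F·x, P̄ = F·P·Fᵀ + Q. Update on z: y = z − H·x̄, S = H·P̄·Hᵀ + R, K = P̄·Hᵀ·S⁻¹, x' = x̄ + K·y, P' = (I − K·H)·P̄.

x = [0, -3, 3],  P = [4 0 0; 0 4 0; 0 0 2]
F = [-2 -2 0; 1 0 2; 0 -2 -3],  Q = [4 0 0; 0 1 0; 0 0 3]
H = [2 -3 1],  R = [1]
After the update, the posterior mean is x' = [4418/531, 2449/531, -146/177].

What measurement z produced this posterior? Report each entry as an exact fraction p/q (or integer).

x̄ = F·x = [6, 6, -3]
P̄ = F·P·Fᵀ + Q = [36 -8 16; -8 13 -12; 16 -12 37]
S = H·P̄·Hᵀ + R = [531]
K = P̄·Hᵀ·S⁻¹ = [112/531; -67/531; 35/177]
x' − x̄ = [1232/531, -737/531, 385/177] = K·y
y = (KᵀK)⁻¹·Kᵀ·(x' − x̄) = [11]
z = y + H·x̄ = [11] + [-9] = [2]

z = [2]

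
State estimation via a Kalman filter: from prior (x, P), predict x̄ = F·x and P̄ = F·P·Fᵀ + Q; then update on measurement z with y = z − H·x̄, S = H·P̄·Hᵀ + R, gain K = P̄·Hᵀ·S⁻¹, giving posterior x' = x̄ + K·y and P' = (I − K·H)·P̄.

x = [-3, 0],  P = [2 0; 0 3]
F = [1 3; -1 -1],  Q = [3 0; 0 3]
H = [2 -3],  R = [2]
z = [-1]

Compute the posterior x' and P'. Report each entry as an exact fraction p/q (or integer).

x' = [178/167, 179/167]
P' = [1279/334 394/167; 394/167 278/167]

x̄ = F·x = [-3, 3]
P̄ = F·P·Fᵀ + Q = [32 -11; -11 8]
y = z − H·x̄ = [14]
S = H·P̄·Hᵀ + R = [334]
K = P̄·Hᵀ·S⁻¹ = [97/334; -23/167]
x' = x̄ + K·y = [178/167, 179/167]
P' = (I − K·H)·P̄ = [1279/334 394/167; 394/167 278/167]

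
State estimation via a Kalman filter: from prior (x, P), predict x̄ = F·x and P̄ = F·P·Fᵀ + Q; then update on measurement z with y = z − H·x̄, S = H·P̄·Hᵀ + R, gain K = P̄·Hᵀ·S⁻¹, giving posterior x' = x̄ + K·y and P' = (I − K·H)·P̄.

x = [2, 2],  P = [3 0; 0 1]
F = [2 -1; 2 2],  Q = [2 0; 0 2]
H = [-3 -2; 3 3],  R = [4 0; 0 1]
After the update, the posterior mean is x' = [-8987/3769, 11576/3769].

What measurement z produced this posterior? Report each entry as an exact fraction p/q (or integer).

z = [1, 2]

x̄ = F·x = [2, 8]
P̄ = F·P·Fᵀ + Q = [15 10; 10 18]
S = H·P̄·Hᵀ + R = [331 -393; -393 478]
K = P̄·Hᵀ·S⁻¹ = [-1595/3769 -720/3769; 1464/3769 1866/3769]
x' − x̄ = [-16525/3769, -18576/3769] = K·y
y = (KᵀK)⁻¹·Kᵀ·(x' − x̄) = [23, -28]
z = y + H·x̄ = [23, -28] + [-22, 30] = [1, 2]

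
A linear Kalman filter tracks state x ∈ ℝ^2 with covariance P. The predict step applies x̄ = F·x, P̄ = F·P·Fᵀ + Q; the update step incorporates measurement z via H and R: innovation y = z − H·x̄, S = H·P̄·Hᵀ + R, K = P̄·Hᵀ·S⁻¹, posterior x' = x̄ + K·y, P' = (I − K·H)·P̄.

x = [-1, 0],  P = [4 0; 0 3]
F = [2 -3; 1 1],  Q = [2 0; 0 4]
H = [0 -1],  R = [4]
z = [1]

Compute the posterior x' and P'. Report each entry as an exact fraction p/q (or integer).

x̄ = F·x = [-2, -1]
P̄ = F·P·Fᵀ + Q = [45 -1; -1 11]
y = z − H·x̄ = [0]
S = H·P̄·Hᵀ + R = [15]
K = P̄·Hᵀ·S⁻¹ = [1/15; -11/15]
x' = x̄ + K·y = [-2, -1]
P' = (I − K·H)·P̄ = [674/15 -4/15; -4/15 44/15]

x' = [-2, -1]
P' = [674/15 -4/15; -4/15 44/15]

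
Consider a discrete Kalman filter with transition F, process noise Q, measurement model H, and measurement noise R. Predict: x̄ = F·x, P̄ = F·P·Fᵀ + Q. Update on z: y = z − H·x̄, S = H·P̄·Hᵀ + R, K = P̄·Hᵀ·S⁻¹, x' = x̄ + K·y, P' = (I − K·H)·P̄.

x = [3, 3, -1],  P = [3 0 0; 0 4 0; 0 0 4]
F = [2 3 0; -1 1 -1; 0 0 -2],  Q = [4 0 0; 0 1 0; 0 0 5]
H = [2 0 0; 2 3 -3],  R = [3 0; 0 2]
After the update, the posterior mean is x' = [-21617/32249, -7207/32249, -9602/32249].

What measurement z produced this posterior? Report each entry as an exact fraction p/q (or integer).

z = [-2, -1]

x̄ = F·x = [15, 1, 2]
P̄ = F·P·Fᵀ + Q = [52 6 0; 6 12 8; 0 8 21]
S = H·P̄·Hᵀ + R = [211 244; 244 435]
K = P̄·Hᵀ·S⁻¹ = [15472/32249 366/32249; -636/32249 2136/32249; 9516/32249 -8229/32249]
x' − x̄ = [-505352/32249, -39456/32249, -74100/32249] = K·y
y = (KᵀK)⁻¹·Kᵀ·(x' − x̄) = [-32, -28]
z = y + H·x̄ = [-32, -28] + [30, 27] = [-2, -1]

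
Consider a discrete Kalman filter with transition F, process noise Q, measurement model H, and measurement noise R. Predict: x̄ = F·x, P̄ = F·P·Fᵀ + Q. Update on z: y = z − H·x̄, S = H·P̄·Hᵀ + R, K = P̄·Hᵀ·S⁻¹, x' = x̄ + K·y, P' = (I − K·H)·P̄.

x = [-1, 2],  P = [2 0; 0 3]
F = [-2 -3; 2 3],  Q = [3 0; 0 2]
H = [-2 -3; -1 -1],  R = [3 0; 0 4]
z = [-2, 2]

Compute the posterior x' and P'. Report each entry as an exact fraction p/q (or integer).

x̄ = F·x = [-4, 4]
P̄ = F·P·Fᵀ + Q = [38 -35; -35 37]
y = z − H·x̄ = [2, 2]
S = H·P̄·Hᵀ + R = [68 12; 12 9]
K = P̄·Hᵀ·S⁻¹ = [33/52 -46/39; -115/156 89/117]
x' = x̄ + K·y = [-397/78, 947/234]
P' = (I − K·H)·P̄ = [835/52 -1769/156; -1769/156 3883/468]

x' = [-397/78, 947/234]
P' = [835/52 -1769/156; -1769/156 3883/468]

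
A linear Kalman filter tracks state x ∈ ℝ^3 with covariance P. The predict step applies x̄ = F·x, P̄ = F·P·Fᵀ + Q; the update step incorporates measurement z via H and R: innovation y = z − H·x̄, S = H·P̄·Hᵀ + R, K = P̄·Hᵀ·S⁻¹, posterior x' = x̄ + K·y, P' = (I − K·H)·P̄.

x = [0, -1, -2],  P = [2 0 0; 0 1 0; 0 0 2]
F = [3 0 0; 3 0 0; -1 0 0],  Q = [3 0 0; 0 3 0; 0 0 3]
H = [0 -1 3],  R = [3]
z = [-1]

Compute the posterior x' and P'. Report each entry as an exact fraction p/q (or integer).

x̄ = F·x = [0, 0, 0]
P̄ = F·P·Fᵀ + Q = [21 18 -6; 18 21 -6; -6 -6 5]
y = z − H·x̄ = [-1]
S = H·P̄·Hᵀ + R = [105]
K = P̄·Hᵀ·S⁻¹ = [-12/35; -13/35; 1/5]
x' = x̄ + K·y = [12/35, 13/35, -1/5]
P' = (I − K·H)·P̄ = [303/35 162/35 6/5; 162/35 228/35 9/5; 6/5 9/5 4/5]

x' = [12/35, 13/35, -1/5]
P' = [303/35 162/35 6/5; 162/35 228/35 9/5; 6/5 9/5 4/5]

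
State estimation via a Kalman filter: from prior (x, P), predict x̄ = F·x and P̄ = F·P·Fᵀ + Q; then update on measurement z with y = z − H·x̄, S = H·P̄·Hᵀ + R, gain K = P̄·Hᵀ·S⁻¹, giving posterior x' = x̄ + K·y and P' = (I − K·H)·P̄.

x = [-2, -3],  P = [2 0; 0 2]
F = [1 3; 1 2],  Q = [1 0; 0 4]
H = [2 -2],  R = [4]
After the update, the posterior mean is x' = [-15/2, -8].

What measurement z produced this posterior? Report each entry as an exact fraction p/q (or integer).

z = [2]

x̄ = F·x = [-11, -8]
P̄ = F·P·Fᵀ + Q = [21 14; 14 14]
S = H·P̄·Hᵀ + R = [32]
K = P̄·Hᵀ·S⁻¹ = [7/16; 0]
x' − x̄ = [7/2, 0] = K·y
y = (KᵀK)⁻¹·Kᵀ·(x' − x̄) = [8]
z = y + H·x̄ = [8] + [-6] = [2]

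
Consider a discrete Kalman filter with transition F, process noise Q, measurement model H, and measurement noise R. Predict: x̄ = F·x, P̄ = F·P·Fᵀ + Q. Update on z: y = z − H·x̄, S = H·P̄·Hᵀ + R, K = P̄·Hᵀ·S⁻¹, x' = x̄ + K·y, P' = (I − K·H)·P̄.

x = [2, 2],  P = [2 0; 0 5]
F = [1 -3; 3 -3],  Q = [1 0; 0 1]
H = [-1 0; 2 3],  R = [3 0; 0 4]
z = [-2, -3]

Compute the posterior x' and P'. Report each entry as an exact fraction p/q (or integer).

x̄ = F·x = [-4, 0]
P̄ = F·P·Fᵀ + Q = [48 51; 51 64]
y = z − H·x̄ = [-6, 5]
S = H·P̄·Hᵀ + R = [51 -249; -249 1384]
K = P̄·Hᵀ·S⁻¹ = [-1477/2861 249/2861; 874/2861 765/2861]
x' = x̄ + K·y = [-1337/2861, -1419/2861]
P' = (I − K·H)·P̄ = [4431/2861 -2622/2861; -2622/2861 2768/2861]

x' = [-1337/2861, -1419/2861]
P' = [4431/2861 -2622/2861; -2622/2861 2768/2861]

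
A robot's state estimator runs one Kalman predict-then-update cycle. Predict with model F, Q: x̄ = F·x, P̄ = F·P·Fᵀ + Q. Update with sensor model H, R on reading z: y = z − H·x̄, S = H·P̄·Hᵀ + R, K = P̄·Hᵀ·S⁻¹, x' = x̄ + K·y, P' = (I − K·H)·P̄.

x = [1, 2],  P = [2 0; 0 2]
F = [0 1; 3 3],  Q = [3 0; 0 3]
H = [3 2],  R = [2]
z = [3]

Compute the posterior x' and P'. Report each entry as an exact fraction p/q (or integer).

x' = [-17/275, 459/275]
P' = [646/275 -942/275; -942/275 1509/275]

x̄ = F·x = [2, 9]
P̄ = F·P·Fᵀ + Q = [5 6; 6 39]
y = z − H·x̄ = [-21]
S = H·P̄·Hᵀ + R = [275]
K = P̄·Hᵀ·S⁻¹ = [27/275; 96/275]
x' = x̄ + K·y = [-17/275, 459/275]
P' = (I − K·H)·P̄ = [646/275 -942/275; -942/275 1509/275]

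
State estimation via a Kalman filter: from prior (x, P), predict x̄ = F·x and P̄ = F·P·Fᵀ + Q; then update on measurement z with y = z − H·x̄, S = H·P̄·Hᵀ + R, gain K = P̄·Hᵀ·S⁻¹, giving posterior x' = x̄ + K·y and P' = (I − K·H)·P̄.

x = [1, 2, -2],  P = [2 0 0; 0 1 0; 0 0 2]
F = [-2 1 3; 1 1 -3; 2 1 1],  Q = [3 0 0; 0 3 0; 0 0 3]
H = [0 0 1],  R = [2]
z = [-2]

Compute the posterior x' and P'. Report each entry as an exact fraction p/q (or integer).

x̄ = F·x = [-6, 9, 2]
P̄ = F·P·Fᵀ + Q = [30 -21 -1; -21 24 -1; -1 -1 14]
y = z − H·x̄ = [-4]
S = H·P̄·Hᵀ + R = [16]
K = P̄·Hᵀ·S⁻¹ = [-1/16; -1/16; 7/8]
x' = x̄ + K·y = [-23/4, 37/4, -3/2]
P' = (I − K·H)·P̄ = [479/16 -337/16 -1/8; -337/16 383/16 -1/8; -1/8 -1/8 7/4]

x' = [-23/4, 37/4, -3/2]
P' = [479/16 -337/16 -1/8; -337/16 383/16 -1/8; -1/8 -1/8 7/4]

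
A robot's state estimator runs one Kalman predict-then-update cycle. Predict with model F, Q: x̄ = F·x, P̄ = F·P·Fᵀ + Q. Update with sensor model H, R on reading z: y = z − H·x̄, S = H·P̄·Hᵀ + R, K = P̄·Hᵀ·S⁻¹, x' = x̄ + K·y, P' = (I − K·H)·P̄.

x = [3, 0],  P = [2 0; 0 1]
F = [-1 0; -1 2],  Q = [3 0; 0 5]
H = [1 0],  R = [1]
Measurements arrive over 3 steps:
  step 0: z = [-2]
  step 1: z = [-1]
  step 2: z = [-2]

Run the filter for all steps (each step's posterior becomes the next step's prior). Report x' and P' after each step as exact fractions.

step 0: x' = [-13/6, -8/3], P' = [5/6 1/3; 1/3 31/3]
step 1: x' = [-10/29, -95/29], P' = [23/29 1/29; 1/29 1329/29]
step 2: x' = [-210/139, -912/139], P' = [110/139 21/139; 21/139 26251/139]

step 0: x̄ = F·x = [-3, -3]
step 0: P̄ = F·P·Fᵀ + Q = [5 2; 2 11]
step 0: y = z − H·x̄ = [1]
step 0: S = H·P̄·Hᵀ + R = [6]
step 0: K = P̄·Hᵀ·S⁻¹ = [5/6; 1/3]
step 0: x' = x̄ + K·y = [-13/6, -8/3]
step 0: P' = (I − K·H)·P̄ = [5/6 1/3; 1/3 31/3]
step 1: x̄ = F·x = [13/6, -19/6]
step 1: P̄ = F·P·Fᵀ + Q = [23/6 1/6; 1/6 275/6]
step 1: y = z − H·x̄ = [-19/6]
step 1: S = H·P̄·Hᵀ + R = [29/6]
step 1: K = P̄·Hᵀ·S⁻¹ = [23/29; 1/29]
step 1: x' = x̄ + K·y = [-10/29, -95/29]
step 1: P' = (I − K·H)·P̄ = [23/29 1/29; 1/29 1329/29]
step 2: x̄ = F·x = [10/29, -180/29]
step 2: P̄ = F·P·Fᵀ + Q = [110/29 21/29; 21/29 5480/29]
step 2: y = z − H·x̄ = [-68/29]
step 2: S = H·P̄·Hᵀ + R = [139/29]
step 2: K = P̄·Hᵀ·S⁻¹ = [110/139; 21/139]
step 2: x' = x̄ + K·y = [-210/139, -912/139]
step 2: P' = (I − K·H)·P̄ = [110/139 21/139; 21/139 26251/139]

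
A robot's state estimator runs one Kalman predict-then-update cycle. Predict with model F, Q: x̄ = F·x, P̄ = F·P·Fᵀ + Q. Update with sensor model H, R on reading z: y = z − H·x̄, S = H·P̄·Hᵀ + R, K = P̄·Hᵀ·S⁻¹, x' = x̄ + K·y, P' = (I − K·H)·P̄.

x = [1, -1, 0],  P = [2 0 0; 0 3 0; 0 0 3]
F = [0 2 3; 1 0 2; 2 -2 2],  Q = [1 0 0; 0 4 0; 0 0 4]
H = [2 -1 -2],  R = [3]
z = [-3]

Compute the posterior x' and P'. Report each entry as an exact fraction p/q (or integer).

x̄ = F·x = [-2, 1, 4]
P̄ = F·P·Fᵀ + Q = [40 18 6; 18 18 16; 6 16 36]
y = z − H·x̄ = [10]
S = H·P̄·Hᵀ + R = [269]
K = P̄·Hᵀ·S⁻¹ = [50/269; -14/269; -76/269]
x' = x̄ + K·y = [-38/269, 129/269, 316/269]
P' = (I − K·H)·P̄ = [8260/269 5542/269 5414/269; 5542/269 4646/269 3240/269; 5414/269 3240/269 3908/269]

x' = [-38/269, 129/269, 316/269]
P' = [8260/269 5542/269 5414/269; 5542/269 4646/269 3240/269; 5414/269 3240/269 3908/269]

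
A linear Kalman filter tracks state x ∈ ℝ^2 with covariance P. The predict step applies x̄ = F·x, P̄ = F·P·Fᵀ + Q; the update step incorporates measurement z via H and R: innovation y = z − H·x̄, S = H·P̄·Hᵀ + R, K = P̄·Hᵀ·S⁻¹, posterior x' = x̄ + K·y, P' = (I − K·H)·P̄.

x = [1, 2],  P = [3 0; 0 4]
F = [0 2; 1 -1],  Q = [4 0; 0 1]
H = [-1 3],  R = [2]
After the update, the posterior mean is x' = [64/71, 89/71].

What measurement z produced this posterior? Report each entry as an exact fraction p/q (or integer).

x̄ = F·x = [4, -1]
P̄ = F·P·Fᵀ + Q = [20 -8; -8 8]
S = H·P̄·Hᵀ + R = [142]
K = P̄·Hᵀ·S⁻¹ = [-22/71; 16/71]
x' − x̄ = [-220/71, 160/71] = K·y
y = (KᵀK)⁻¹·Kᵀ·(x' − x̄) = [10]
z = y + H·x̄ = [10] + [-7] = [3]

z = [3]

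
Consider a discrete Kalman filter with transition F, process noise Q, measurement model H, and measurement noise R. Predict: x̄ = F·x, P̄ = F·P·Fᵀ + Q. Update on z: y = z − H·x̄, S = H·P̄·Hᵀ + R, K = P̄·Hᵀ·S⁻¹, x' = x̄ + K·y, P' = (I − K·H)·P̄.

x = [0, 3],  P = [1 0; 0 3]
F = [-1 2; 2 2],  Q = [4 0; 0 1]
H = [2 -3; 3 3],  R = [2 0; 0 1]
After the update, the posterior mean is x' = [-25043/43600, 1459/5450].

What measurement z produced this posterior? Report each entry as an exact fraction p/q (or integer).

x̄ = F·x = [6, 6]
P̄ = F·P·Fᵀ + Q = [17 10; 10 17]
S = H·P̄·Hᵀ + R = [103 -81; -81 487]
K = P̄·Hᵀ·S⁻¹ = [8509/43600 8667/43600; -1067/5450 729/5450]
x' − x̄ = [-286643/43600, -31241/5450] = K·y
y = (KᵀK)⁻¹·Kᵀ·(x' − x̄) = [4, -37]
z = y + H·x̄ = [4, -37] + [-6, 36] = [-2, -1]

z = [-2, -1]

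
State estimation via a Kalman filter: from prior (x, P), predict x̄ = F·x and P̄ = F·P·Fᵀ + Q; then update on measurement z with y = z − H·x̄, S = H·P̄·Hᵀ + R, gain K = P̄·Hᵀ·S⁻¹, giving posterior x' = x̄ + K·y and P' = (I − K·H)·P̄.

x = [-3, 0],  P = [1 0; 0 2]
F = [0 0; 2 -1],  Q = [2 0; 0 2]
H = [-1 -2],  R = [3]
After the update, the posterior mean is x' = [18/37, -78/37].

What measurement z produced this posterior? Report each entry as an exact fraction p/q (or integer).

x̄ = F·x = [0, -6]
P̄ = F·P·Fᵀ + Q = [2 0; 0 8]
S = H·P̄·Hᵀ + R = [37]
K = P̄·Hᵀ·S⁻¹ = [-2/37; -16/37]
x' − x̄ = [18/37, 144/37] = K·y
y = (KᵀK)⁻¹·Kᵀ·(x' − x̄) = [-9]
z = y + H·x̄ = [-9] + [12] = [3]

z = [3]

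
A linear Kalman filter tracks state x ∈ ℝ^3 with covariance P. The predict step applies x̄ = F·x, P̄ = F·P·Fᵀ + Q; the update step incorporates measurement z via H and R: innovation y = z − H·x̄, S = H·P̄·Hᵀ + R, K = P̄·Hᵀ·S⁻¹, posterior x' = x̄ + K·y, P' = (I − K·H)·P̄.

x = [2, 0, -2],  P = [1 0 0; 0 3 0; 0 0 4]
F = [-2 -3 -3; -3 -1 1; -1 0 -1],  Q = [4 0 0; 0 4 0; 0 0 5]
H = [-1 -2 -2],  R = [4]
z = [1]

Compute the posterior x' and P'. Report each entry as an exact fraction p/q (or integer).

x' = [125/17, -1507/255, 416/255]
P' = [472/17 -236/17 14/17; -236/17 3419/255 -1567/255; 14/17 -1567/255 1526/255]

x̄ = F·x = [2, -8, 0]
P̄ = F·P·Fᵀ + Q = [71 3 14; 3 20 -1; 14 -1 10]
y = z − H·x̄ = [-13]
S = H·P̄·Hᵀ + R = [255]
K = P̄·Hᵀ·S⁻¹ = [-7/17; -41/255; -32/255]
x' = x̄ + K·y = [125/17, -1507/255, 416/255]
P' = (I − K·H)·P̄ = [472/17 -236/17 14/17; -236/17 3419/255 -1567/255; 14/17 -1567/255 1526/255]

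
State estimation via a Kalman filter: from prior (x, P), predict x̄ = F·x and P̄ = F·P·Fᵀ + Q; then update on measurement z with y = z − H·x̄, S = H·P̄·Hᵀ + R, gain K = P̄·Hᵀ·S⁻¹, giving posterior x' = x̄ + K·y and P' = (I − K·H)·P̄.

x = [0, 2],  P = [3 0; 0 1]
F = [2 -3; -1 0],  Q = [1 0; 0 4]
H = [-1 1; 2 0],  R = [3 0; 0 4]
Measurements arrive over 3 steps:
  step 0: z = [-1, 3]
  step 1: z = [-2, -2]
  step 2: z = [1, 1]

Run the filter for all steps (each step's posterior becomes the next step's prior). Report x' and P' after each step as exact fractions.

step 0: x̄ = F·x = [-6, 0]
step 0: P̄ = F·P·Fᵀ + Q = [22 -6; -6 7]
step 0: y = z − H·x̄ = [-7, 15]
step 0: S = H·P̄·Hᵀ + R = [44 -56; -56 92]
step 0: K = P̄·Hᵀ·S⁻¹ = [-7/57 23/57; 131/228 25/114]
step 0: x' = x̄ + K·y = [52/57, -167/228]
step 0: P' = (I − K·H)·P̄ = [46/57 25/57; 25/57 493/228]
step 1: x̄ = F·x = [917/228, -52/57]
step 1: P̄ = F·P·Fᵀ + Q = [4201/228 -17/57; -17/57 274/57]
step 1: y = z − H·x̄ = [223/76, -1145/114]
step 1: S = H·P̄·Hᵀ + R = [2039/76 -1423/38; -1423/38 4429/57]
step 1: K = P̄·Hᵀ·S⁻¹ = [-4269/38894 32777/77788; 10669/19447 9985/38894]
step 1: x' = x̄ + K·y = [-20701/38894, -36580/19447]
step 1: P' = (I − K·H)·P̄ = [32777/38894 9985/19447; 9985/19447 41992/19447]
step 2: x̄ = F·x = [89039/19447, 20701/38894]
step 2: P̄ = F·P·Fᵀ + Q = [343109/19447 -2822/19447; -2822/19447 188353/38894]
step 2: y = z − H·x̄ = [196271/38894, -158631/19447]
step 2: S = H·P̄·Hᵀ + R = [1002541/38894 -691862/19447; -691862/19447 1450224/19447]
step 2: K = P̄·Hᵀ·S⁻¹ = [-345931/3191771 5381001/12767084; 1758172/3191771 3305415/12767084]
step 2: x' = x̄ + K·y = [7578669/12767084, 15321683/12767084]
step 2: P' = (I − K·H)·P̄ = [5381001/6383542 3305415/6383542; 3305415/6383542 13854447/6383542]

step 0: x' = [52/57, -167/228], P' = [46/57 25/57; 25/57 493/228]
step 1: x' = [-20701/38894, -36580/19447], P' = [32777/38894 9985/19447; 9985/19447 41992/19447]
step 2: x' = [7578669/12767084, 15321683/12767084], P' = [5381001/6383542 3305415/6383542; 3305415/6383542 13854447/6383542]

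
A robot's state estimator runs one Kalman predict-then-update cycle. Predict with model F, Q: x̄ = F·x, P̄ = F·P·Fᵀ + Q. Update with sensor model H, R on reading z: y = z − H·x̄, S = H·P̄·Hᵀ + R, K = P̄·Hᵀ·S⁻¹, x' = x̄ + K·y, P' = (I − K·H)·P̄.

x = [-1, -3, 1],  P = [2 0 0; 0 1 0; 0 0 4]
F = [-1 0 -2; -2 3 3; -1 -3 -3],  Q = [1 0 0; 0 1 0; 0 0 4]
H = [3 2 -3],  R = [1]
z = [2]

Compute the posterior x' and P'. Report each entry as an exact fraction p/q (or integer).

x̄ = F·x = [-1, -4, 7]
P̄ = F·P·Fᵀ + Q = [19 -20 26; -20 54 -41; 26 -41 51]
y = z − H·x̄ = [34]
S = H·P̄·Hᵀ + R = [631]
K = P̄·Hᵀ·S⁻¹ = [-61/631; 171/631; -157/631]
x' = x̄ + K·y = [-2705/631, 3290/631, -921/631]
P' = (I − K·H)·P̄ = [8268/631 -2189/631 6829/631; -2189/631 4833/631 976/631; 6829/631 976/631 7532/631]

x' = [-2705/631, 3290/631, -921/631]
P' = [8268/631 -2189/631 6829/631; -2189/631 4833/631 976/631; 6829/631 976/631 7532/631]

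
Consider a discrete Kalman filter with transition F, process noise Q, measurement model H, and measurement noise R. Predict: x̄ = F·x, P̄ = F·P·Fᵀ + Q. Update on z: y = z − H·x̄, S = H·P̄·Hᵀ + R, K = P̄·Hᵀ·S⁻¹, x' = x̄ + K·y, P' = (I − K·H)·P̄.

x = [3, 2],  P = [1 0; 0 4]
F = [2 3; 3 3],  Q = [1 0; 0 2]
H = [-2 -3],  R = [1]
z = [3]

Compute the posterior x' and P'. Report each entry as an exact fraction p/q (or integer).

x' = [-12/7, 15/91]
P' = [29/21 -6/7; -6/7 233/364]

x̄ = F·x = [12, 15]
P̄ = F·P·Fᵀ + Q = [41 42; 42 47]
y = z − H·x̄ = [72]
S = H·P̄·Hᵀ + R = [1092]
K = P̄·Hᵀ·S⁻¹ = [-4/21; -75/364]
x' = x̄ + K·y = [-12/7, 15/91]
P' = (I − K·H)·P̄ = [29/21 -6/7; -6/7 233/364]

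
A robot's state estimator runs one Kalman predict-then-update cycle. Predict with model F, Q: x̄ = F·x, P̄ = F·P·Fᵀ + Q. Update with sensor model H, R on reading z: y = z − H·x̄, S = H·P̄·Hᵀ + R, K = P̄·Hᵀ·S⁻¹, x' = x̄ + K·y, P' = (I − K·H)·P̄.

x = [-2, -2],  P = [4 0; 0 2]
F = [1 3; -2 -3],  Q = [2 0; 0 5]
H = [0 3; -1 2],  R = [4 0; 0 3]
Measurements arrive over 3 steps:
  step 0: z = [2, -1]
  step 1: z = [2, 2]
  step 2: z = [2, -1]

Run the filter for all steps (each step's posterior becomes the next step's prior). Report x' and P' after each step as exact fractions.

step 0: x̄ = F·x = [-8, 10]
step 0: P̄ = F·P·Fᵀ + Q = [24 -26; -26 39]
step 0: y = z − H·x̄ = [-28, -29]
step 0: S = H·P̄·Hᵀ + R = [355 312; 312 287]
step 0: K = P̄·Hᵀ·S⁻¹ = [1326/4541 -2644/4541; 1131/4541 416/4541]
step 0: x' = x̄ + K·y = [3220/4541, 1678/4541]
step 0: P' = (I − K·H)·P̄ = [11468/4541 1768/4541; 1768/4541 1508/4541]
step 1: x̄ = F·x = [8254/4541, -11474/4541]
step 1: P̄ = F·P·Fᵀ + Q = [44730/4541 -52420/4541; -52420/4541 103365/4541]
step 1: y = z − H·x̄ = [43504/4541, 40284/4541]
step 1: S = H·P̄·Hᵀ + R = [948449/4541 777450/4541; 777450/4541 681493/4541]
step 1: K = P̄·Hᵀ·S⁻¹ = [2006520/9234277 -4315730/9234277; 2169435/9234277 1036600/9234277]
step 1: x' = x̄ + K·y = [-2277802/9234277, 6646862/9234277]
step 1: P' = (I − K·H)·P̄ = [18297910/9234277 2675360/9234277; 2675360/9234277 2892580/9234277]
step 2: x̄ = F·x = [17662784/9234277, -15384982/9234277]
step 2: P̄ = F·P·Fᵀ + Q = [78851844/9234277 -86707280/9234277; -86707280/9234277 177500565/9234277]
step 2: y = z − H·x̄ = [64623500/9234277, 3015267/710329]
step 2: S = H·P̄·Hᵀ + R = [1634442193/9234277 101932710/710329; 101932710/710329 89491235/710329]
step 2: K = P̄·Hᵀ·S⁻¹ = [685759272/3151960459 -7322808436/15759802295; 740417205/3151960459 353366728/3151960459]
step 2: x' = x̄ + K·y = [23055395812/15759802295, 1430207450/3151960459]
step 2: P' = (I − K·H)·P̄ = [31111882268/15759802295 914345696/3151960459; 914345696/3151960459 987222940/3151960459]

step 0: x' = [3220/4541, 1678/4541], P' = [11468/4541 1768/4541; 1768/4541 1508/4541]
step 1: x' = [-2277802/9234277, 6646862/9234277], P' = [18297910/9234277 2675360/9234277; 2675360/9234277 2892580/9234277]
step 2: x' = [23055395812/15759802295, 1430207450/3151960459], P' = [31111882268/15759802295 914345696/3151960459; 914345696/3151960459 987222940/3151960459]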